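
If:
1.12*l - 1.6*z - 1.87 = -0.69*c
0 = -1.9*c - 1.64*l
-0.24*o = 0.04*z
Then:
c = -2.63348052990767*z - 3.07788036932959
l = 3.05098354074669*z + 3.56583701324769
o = -0.166666666666667*z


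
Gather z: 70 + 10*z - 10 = 10*z + 60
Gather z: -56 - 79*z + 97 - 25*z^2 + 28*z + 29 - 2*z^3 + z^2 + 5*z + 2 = -2*z^3 - 24*z^2 - 46*z + 72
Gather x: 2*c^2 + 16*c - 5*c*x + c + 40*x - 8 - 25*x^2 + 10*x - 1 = 2*c^2 + 17*c - 25*x^2 + x*(50 - 5*c) - 9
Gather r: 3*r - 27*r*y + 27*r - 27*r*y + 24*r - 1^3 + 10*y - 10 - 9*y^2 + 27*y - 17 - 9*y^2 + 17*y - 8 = r*(54 - 54*y) - 18*y^2 + 54*y - 36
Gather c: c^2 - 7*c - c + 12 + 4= c^2 - 8*c + 16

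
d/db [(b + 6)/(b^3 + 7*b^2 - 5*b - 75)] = (-2*b^2 - 15*b - 9)/(b^5 + 9*b^4 - 6*b^3 - 190*b^2 - 75*b + 1125)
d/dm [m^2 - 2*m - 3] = 2*m - 2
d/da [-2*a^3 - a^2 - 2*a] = -6*a^2 - 2*a - 2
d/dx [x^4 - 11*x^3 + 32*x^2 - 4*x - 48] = 4*x^3 - 33*x^2 + 64*x - 4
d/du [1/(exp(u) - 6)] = -exp(u)/(exp(u) - 6)^2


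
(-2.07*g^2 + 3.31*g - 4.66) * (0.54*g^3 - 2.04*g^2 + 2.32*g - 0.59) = -1.1178*g^5 + 6.0102*g^4 - 14.0712*g^3 + 18.4069*g^2 - 12.7641*g + 2.7494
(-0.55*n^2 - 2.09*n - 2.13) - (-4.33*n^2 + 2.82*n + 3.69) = 3.78*n^2 - 4.91*n - 5.82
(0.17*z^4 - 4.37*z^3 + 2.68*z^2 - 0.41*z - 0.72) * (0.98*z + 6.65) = 0.1666*z^5 - 3.1521*z^4 - 26.4341*z^3 + 17.4202*z^2 - 3.4321*z - 4.788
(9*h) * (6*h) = 54*h^2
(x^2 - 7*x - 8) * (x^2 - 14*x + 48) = x^4 - 21*x^3 + 138*x^2 - 224*x - 384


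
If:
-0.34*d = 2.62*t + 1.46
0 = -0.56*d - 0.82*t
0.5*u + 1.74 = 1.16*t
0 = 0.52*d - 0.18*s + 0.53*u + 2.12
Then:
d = 1.01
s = -0.26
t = -0.69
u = -5.08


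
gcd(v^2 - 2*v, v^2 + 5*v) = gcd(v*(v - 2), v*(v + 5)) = v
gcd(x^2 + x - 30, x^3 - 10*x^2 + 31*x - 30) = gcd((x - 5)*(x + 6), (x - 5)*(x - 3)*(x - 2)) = x - 5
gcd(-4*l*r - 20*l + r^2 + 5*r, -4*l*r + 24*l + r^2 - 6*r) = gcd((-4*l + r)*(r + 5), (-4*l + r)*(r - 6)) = -4*l + r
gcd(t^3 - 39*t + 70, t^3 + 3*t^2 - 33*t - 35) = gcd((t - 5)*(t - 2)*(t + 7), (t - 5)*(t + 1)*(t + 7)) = t^2 + 2*t - 35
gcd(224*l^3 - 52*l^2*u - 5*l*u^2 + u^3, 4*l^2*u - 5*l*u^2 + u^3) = -4*l + u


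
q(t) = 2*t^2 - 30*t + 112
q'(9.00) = 6.00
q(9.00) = 4.00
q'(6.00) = -6.00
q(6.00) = 4.00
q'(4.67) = -11.32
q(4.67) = 15.52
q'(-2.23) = -38.92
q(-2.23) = 188.85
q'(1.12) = -25.52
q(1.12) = 80.91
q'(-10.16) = -70.64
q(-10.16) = 623.25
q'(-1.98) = -37.92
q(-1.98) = 179.24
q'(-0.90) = -33.60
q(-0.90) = 140.62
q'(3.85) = -14.60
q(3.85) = 26.14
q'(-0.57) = -32.28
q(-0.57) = 129.75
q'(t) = 4*t - 30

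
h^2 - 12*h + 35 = (h - 7)*(h - 5)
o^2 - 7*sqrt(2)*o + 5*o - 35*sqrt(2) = (o + 5)*(o - 7*sqrt(2))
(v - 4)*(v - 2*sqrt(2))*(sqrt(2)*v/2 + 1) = sqrt(2)*v^3/2 - 2*sqrt(2)*v^2 - v^2 - 2*sqrt(2)*v + 4*v + 8*sqrt(2)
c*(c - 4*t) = c^2 - 4*c*t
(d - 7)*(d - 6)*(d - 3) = d^3 - 16*d^2 + 81*d - 126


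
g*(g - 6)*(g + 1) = g^3 - 5*g^2 - 6*g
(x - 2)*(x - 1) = x^2 - 3*x + 2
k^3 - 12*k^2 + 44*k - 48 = (k - 6)*(k - 4)*(k - 2)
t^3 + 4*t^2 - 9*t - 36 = (t - 3)*(t + 3)*(t + 4)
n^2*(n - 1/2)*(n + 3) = n^4 + 5*n^3/2 - 3*n^2/2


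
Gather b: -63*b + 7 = 7 - 63*b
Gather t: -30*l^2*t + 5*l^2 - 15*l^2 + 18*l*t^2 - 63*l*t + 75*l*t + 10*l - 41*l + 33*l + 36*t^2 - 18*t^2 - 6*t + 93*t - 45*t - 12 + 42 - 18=-10*l^2 + 2*l + t^2*(18*l + 18) + t*(-30*l^2 + 12*l + 42) + 12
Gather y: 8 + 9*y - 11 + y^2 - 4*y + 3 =y^2 + 5*y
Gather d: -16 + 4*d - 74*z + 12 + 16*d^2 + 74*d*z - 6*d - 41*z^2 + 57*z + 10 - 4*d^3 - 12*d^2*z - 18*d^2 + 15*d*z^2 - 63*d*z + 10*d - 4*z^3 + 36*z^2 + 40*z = -4*d^3 + d^2*(-12*z - 2) + d*(15*z^2 + 11*z + 8) - 4*z^3 - 5*z^2 + 23*z + 6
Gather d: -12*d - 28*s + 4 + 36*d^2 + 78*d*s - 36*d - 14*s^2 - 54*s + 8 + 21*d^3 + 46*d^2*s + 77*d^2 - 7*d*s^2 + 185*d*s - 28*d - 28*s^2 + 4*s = 21*d^3 + d^2*(46*s + 113) + d*(-7*s^2 + 263*s - 76) - 42*s^2 - 78*s + 12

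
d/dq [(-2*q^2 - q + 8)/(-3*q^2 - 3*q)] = (q^2 + 16*q + 8)/(3*q^2*(q^2 + 2*q + 1))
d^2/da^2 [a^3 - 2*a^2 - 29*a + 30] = 6*a - 4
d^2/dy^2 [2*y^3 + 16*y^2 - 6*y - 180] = 12*y + 32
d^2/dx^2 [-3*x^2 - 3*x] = -6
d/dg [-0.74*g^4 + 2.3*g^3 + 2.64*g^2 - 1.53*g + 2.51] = -2.96*g^3 + 6.9*g^2 + 5.28*g - 1.53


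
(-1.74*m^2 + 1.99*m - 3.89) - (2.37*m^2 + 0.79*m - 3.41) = -4.11*m^2 + 1.2*m - 0.48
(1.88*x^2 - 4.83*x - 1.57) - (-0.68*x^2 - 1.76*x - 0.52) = 2.56*x^2 - 3.07*x - 1.05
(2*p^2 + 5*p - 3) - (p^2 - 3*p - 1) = p^2 + 8*p - 2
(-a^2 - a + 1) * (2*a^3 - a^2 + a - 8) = -2*a^5 - a^4 + 2*a^3 + 6*a^2 + 9*a - 8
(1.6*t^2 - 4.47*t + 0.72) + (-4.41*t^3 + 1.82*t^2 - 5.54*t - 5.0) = -4.41*t^3 + 3.42*t^2 - 10.01*t - 4.28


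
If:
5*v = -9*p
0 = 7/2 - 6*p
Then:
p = 7/12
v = -21/20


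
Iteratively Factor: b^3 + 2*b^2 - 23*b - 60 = (b - 5)*(b^2 + 7*b + 12) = (b - 5)*(b + 3)*(b + 4)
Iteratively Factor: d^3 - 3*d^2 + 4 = (d - 2)*(d^2 - d - 2) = (d - 2)^2*(d + 1)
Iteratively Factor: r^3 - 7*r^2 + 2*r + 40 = (r - 4)*(r^2 - 3*r - 10) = (r - 5)*(r - 4)*(r + 2)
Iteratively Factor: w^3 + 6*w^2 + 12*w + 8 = (w + 2)*(w^2 + 4*w + 4) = (w + 2)^2*(w + 2)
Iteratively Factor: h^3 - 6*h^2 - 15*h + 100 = (h + 4)*(h^2 - 10*h + 25) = (h - 5)*(h + 4)*(h - 5)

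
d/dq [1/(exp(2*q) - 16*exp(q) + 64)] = 2*(8 - exp(q))*exp(q)/(exp(2*q) - 16*exp(q) + 64)^2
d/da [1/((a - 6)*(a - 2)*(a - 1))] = (-(a - 6)*(a - 2) - (a - 6)*(a - 1) - (a - 2)*(a - 1))/((a - 6)^2*(a - 2)^2*(a - 1)^2)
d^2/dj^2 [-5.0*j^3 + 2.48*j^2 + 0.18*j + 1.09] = 4.96 - 30.0*j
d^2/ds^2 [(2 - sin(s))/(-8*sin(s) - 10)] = 13*(4*sin(s)^2 - 5*sin(s) - 8)/(2*(4*sin(s) + 5)^3)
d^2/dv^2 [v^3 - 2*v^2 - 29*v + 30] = 6*v - 4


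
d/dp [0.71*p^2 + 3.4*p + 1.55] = 1.42*p + 3.4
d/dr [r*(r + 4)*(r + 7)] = 3*r^2 + 22*r + 28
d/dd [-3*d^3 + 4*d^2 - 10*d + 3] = -9*d^2 + 8*d - 10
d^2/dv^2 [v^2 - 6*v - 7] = 2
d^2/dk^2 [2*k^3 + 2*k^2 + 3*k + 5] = 12*k + 4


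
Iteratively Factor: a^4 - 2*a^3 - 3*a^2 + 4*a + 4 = (a - 2)*(a^3 - 3*a - 2) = (a - 2)*(a + 1)*(a^2 - a - 2) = (a - 2)*(a + 1)^2*(a - 2)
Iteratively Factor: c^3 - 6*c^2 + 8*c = (c)*(c^2 - 6*c + 8) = c*(c - 2)*(c - 4)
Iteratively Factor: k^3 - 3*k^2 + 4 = (k + 1)*(k^2 - 4*k + 4) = (k - 2)*(k + 1)*(k - 2)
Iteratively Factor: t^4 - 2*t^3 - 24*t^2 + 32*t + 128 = (t + 2)*(t^3 - 4*t^2 - 16*t + 64) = (t + 2)*(t + 4)*(t^2 - 8*t + 16) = (t - 4)*(t + 2)*(t + 4)*(t - 4)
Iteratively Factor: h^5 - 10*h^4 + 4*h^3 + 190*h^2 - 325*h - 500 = (h - 5)*(h^4 - 5*h^3 - 21*h^2 + 85*h + 100) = (h - 5)^2*(h^3 - 21*h - 20) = (h - 5)^2*(h + 1)*(h^2 - h - 20) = (h - 5)^3*(h + 1)*(h + 4)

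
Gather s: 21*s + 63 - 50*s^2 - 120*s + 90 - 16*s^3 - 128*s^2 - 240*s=-16*s^3 - 178*s^2 - 339*s + 153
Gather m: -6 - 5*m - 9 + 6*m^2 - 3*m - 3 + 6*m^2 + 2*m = 12*m^2 - 6*m - 18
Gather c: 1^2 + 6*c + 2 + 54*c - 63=60*c - 60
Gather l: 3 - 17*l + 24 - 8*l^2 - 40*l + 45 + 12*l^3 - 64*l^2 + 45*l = 12*l^3 - 72*l^2 - 12*l + 72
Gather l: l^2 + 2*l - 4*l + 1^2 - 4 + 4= l^2 - 2*l + 1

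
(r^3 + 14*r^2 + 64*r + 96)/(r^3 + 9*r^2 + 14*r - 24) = (r + 4)/(r - 1)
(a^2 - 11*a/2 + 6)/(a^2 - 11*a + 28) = (a - 3/2)/(a - 7)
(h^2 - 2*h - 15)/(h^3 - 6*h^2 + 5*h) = (h + 3)/(h*(h - 1))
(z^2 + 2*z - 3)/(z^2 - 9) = (z - 1)/(z - 3)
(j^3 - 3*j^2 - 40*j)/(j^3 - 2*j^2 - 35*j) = (j - 8)/(j - 7)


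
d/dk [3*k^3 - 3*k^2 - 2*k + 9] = 9*k^2 - 6*k - 2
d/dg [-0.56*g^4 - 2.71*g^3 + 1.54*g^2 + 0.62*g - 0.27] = -2.24*g^3 - 8.13*g^2 + 3.08*g + 0.62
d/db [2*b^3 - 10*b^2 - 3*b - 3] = 6*b^2 - 20*b - 3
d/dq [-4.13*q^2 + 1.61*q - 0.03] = 1.61 - 8.26*q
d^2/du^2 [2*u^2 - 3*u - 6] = 4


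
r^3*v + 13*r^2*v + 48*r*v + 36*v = (r + 6)^2*(r*v + v)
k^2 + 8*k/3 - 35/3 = (k - 7/3)*(k + 5)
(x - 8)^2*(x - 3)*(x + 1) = x^4 - 18*x^3 + 93*x^2 - 80*x - 192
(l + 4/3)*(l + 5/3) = l^2 + 3*l + 20/9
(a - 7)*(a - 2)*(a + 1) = a^3 - 8*a^2 + 5*a + 14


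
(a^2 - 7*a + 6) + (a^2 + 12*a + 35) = 2*a^2 + 5*a + 41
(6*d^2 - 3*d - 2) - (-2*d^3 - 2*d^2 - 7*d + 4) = 2*d^3 + 8*d^2 + 4*d - 6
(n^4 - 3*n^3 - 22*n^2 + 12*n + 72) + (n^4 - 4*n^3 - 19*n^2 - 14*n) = 2*n^4 - 7*n^3 - 41*n^2 - 2*n + 72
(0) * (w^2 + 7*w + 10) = 0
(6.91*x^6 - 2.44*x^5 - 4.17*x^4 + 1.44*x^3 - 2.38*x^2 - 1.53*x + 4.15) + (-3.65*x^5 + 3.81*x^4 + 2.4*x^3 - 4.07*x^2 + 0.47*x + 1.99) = 6.91*x^6 - 6.09*x^5 - 0.36*x^4 + 3.84*x^3 - 6.45*x^2 - 1.06*x + 6.14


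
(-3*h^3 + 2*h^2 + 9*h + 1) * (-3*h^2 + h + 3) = 9*h^5 - 9*h^4 - 34*h^3 + 12*h^2 + 28*h + 3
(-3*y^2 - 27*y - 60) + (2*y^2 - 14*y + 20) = -y^2 - 41*y - 40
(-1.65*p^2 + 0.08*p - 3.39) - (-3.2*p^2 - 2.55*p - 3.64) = 1.55*p^2 + 2.63*p + 0.25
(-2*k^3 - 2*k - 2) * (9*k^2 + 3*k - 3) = -18*k^5 - 6*k^4 - 12*k^3 - 24*k^2 + 6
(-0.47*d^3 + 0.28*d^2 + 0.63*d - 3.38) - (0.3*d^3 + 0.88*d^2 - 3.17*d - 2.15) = -0.77*d^3 - 0.6*d^2 + 3.8*d - 1.23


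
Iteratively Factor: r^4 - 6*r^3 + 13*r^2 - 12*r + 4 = (r - 1)*(r^3 - 5*r^2 + 8*r - 4) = (r - 2)*(r - 1)*(r^2 - 3*r + 2) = (r - 2)^2*(r - 1)*(r - 1)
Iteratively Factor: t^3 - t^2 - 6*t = (t)*(t^2 - t - 6) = t*(t + 2)*(t - 3)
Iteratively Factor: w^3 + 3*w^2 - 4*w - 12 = (w + 2)*(w^2 + w - 6) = (w + 2)*(w + 3)*(w - 2)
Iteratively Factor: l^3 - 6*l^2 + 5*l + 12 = (l + 1)*(l^2 - 7*l + 12) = (l - 4)*(l + 1)*(l - 3)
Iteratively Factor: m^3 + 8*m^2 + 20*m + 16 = (m + 4)*(m^2 + 4*m + 4) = (m + 2)*(m + 4)*(m + 2)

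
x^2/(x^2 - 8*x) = x/(x - 8)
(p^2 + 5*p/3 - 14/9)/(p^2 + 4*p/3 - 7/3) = (p - 2/3)/(p - 1)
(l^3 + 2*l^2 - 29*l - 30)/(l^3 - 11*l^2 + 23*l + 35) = (l + 6)/(l - 7)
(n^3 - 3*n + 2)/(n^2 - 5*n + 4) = (n^2 + n - 2)/(n - 4)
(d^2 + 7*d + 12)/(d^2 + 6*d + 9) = (d + 4)/(d + 3)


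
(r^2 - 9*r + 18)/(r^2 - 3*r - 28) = (-r^2 + 9*r - 18)/(-r^2 + 3*r + 28)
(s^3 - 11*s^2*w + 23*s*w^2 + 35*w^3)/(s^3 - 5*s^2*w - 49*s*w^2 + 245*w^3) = (s + w)/(s + 7*w)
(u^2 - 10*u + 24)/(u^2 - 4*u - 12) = (u - 4)/(u + 2)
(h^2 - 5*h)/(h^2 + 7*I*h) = (h - 5)/(h + 7*I)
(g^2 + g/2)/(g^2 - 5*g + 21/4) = 2*g*(2*g + 1)/(4*g^2 - 20*g + 21)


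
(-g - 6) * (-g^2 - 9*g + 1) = g^3 + 15*g^2 + 53*g - 6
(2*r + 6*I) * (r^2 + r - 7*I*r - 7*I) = 2*r^3 + 2*r^2 - 8*I*r^2 + 42*r - 8*I*r + 42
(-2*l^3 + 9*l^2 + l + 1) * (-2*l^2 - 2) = 4*l^5 - 18*l^4 + 2*l^3 - 20*l^2 - 2*l - 2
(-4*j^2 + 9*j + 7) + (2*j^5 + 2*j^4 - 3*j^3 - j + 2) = 2*j^5 + 2*j^4 - 3*j^3 - 4*j^2 + 8*j + 9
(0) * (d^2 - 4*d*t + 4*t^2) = 0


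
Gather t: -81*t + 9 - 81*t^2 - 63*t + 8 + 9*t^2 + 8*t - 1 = -72*t^2 - 136*t + 16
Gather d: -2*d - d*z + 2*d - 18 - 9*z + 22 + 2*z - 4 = -d*z - 7*z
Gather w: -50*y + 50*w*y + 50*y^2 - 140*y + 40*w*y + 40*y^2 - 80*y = 90*w*y + 90*y^2 - 270*y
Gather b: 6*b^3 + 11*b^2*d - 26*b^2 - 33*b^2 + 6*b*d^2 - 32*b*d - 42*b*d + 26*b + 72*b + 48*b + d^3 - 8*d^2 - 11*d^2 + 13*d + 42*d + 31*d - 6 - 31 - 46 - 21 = 6*b^3 + b^2*(11*d - 59) + b*(6*d^2 - 74*d + 146) + d^3 - 19*d^2 + 86*d - 104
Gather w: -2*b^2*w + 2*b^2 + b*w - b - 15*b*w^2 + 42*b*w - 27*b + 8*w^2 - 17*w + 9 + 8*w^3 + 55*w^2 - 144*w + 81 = 2*b^2 - 28*b + 8*w^3 + w^2*(63 - 15*b) + w*(-2*b^2 + 43*b - 161) + 90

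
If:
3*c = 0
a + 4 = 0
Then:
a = -4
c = 0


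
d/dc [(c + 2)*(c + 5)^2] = 3*(c + 3)*(c + 5)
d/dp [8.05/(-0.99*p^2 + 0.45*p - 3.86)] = (15.939*p - 3.6225)/(0.99*p^2 - 0.45*p + 3.86)^2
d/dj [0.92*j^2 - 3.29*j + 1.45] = 1.84*j - 3.29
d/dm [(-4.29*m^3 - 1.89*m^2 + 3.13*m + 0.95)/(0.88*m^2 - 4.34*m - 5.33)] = (-3.7752*m^4 + 37.2372*m^3 + 74.0453*m^2 + 18.4754*m - 12.5599)/(0.7744*m^4 - 7.6384*m^3 + 9.4548*m^2 + 46.2644*m + 28.4089)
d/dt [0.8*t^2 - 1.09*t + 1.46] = 1.6*t - 1.09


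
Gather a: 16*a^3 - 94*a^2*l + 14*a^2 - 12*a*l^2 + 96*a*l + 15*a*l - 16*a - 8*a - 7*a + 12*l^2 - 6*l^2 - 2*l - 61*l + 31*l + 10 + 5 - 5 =16*a^3 + a^2*(14 - 94*l) + a*(-12*l^2 + 111*l - 31) + 6*l^2 - 32*l + 10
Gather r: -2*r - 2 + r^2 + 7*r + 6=r^2 + 5*r + 4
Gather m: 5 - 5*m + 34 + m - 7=32 - 4*m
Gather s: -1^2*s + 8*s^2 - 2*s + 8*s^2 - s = 16*s^2 - 4*s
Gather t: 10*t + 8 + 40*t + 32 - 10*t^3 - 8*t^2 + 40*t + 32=-10*t^3 - 8*t^2 + 90*t + 72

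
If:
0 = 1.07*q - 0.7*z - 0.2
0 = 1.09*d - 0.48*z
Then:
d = 0.440366972477064*z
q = 0.654205607476635*z + 0.186915887850467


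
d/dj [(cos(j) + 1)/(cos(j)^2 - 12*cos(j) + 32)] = (cos(j)^2 + 2*cos(j) - 44)*sin(j)/(cos(j)^2 - 12*cos(j) + 32)^2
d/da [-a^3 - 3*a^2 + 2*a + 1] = -3*a^2 - 6*a + 2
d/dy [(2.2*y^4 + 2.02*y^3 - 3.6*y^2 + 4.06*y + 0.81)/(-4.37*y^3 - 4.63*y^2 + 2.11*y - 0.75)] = (-9.614*y^6 - 20.372*y^5 - 11.1586*y^4 + 37.4088*y^3 + 17.2759*y^2 + 12.9006*y - 4.7541)/(19.0969*y^6 + 40.4662*y^5 + 2.9955*y^4 - 12.9836*y^3 + 11.3971*y^2 - 3.165*y + 0.5625)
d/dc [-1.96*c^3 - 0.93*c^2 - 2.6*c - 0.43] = -5.88*c^2 - 1.86*c - 2.6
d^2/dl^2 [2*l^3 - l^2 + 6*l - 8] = 12*l - 2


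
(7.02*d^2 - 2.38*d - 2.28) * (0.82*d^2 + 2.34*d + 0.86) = 5.7564*d^4 + 14.4752*d^3 - 1.4016*d^2 - 7.382*d - 1.9608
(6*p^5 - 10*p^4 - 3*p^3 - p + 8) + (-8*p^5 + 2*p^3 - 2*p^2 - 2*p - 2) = -2*p^5 - 10*p^4 - p^3 - 2*p^2 - 3*p + 6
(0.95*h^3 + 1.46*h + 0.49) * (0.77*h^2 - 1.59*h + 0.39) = 0.7315*h^5 - 1.5105*h^4 + 1.4947*h^3 - 1.9441*h^2 - 0.2097*h + 0.1911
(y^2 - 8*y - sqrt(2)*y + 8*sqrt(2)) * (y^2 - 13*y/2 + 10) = y^4 - 29*y^3/2 - sqrt(2)*y^3 + 29*sqrt(2)*y^2/2 + 62*y^2 - 62*sqrt(2)*y - 80*y + 80*sqrt(2)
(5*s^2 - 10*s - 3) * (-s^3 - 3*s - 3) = -5*s^5 + 10*s^4 - 12*s^3 + 15*s^2 + 39*s + 9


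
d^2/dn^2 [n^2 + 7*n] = 2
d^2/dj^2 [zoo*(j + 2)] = 0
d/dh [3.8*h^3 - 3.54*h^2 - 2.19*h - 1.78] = 11.4*h^2 - 7.08*h - 2.19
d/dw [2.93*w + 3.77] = 2.93000000000000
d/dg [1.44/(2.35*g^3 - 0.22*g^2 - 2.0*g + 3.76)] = (-10.152*g^2 + 0.6336*g + 2.88)/(2.35*g^3 - 0.22*g^2 - 2.0*g + 3.76)^2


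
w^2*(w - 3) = w^3 - 3*w^2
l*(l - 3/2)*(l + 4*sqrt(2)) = l^3 - 3*l^2/2 + 4*sqrt(2)*l^2 - 6*sqrt(2)*l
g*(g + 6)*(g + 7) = g^3 + 13*g^2 + 42*g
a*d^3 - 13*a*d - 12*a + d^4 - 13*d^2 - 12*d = (a + d)*(d - 4)*(d + 1)*(d + 3)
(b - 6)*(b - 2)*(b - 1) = b^3 - 9*b^2 + 20*b - 12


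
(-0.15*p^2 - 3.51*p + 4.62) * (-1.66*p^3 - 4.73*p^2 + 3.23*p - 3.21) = 0.249*p^5 + 6.5361*p^4 + 8.4486*p^3 - 32.7084*p^2 + 26.1897*p - 14.8302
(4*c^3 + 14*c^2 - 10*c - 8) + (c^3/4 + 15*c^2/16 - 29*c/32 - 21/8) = 17*c^3/4 + 239*c^2/16 - 349*c/32 - 85/8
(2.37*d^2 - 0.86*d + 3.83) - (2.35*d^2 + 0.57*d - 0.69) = 0.02*d^2 - 1.43*d + 4.52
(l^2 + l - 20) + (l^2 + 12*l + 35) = 2*l^2 + 13*l + 15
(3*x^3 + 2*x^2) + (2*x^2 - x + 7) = 3*x^3 + 4*x^2 - x + 7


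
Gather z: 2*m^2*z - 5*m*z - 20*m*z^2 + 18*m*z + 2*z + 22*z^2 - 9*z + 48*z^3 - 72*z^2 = 48*z^3 + z^2*(-20*m - 50) + z*(2*m^2 + 13*m - 7)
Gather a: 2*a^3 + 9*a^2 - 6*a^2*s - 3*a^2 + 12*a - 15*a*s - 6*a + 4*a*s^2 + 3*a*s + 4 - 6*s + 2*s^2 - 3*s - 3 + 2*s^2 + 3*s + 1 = 2*a^3 + a^2*(6 - 6*s) + a*(4*s^2 - 12*s + 6) + 4*s^2 - 6*s + 2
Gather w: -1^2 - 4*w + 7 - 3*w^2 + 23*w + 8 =-3*w^2 + 19*w + 14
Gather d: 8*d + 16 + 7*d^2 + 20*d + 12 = 7*d^2 + 28*d + 28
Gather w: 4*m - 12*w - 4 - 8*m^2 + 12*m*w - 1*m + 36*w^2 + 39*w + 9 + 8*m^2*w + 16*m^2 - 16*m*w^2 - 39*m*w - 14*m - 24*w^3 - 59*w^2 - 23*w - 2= 8*m^2 - 11*m - 24*w^3 + w^2*(-16*m - 23) + w*(8*m^2 - 27*m + 4) + 3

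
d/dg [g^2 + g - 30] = 2*g + 1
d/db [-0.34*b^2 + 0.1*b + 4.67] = 0.1 - 0.68*b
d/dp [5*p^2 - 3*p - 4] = 10*p - 3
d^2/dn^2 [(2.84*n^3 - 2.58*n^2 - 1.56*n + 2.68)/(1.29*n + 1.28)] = (9.452088*n^3 + 28.136448*n^2 + 27.918336*n + 5.617176)/(2.146689*n^3 + 6.390144*n^2 + 6.340608*n + 2.097152)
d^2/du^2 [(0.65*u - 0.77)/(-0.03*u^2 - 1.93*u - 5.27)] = (-(0.06*u + 1.93)*(0.12*u + 3.86)*(0.65*u - 0.77) + (0.117*u + 2.4628)*(0.03*u^2 + 1.93*u + 5.27))/(0.03*u^2 + 1.93*u + 5.27)^3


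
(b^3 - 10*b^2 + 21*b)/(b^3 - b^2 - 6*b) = (b - 7)/(b + 2)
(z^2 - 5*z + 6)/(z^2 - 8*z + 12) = (z - 3)/(z - 6)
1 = 1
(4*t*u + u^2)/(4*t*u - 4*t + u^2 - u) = u/(u - 1)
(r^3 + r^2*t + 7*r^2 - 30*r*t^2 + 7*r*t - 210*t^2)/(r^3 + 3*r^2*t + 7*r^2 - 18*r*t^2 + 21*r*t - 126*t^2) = (r - 5*t)/(r - 3*t)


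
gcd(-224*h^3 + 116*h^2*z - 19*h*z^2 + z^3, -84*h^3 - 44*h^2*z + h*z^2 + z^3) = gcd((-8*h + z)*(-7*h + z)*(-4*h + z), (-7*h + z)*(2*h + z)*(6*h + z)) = -7*h + z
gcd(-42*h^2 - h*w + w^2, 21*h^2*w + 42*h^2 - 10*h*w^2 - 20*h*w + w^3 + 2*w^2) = -7*h + w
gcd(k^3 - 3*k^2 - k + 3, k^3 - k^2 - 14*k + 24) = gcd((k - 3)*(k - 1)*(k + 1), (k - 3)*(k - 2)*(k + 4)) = k - 3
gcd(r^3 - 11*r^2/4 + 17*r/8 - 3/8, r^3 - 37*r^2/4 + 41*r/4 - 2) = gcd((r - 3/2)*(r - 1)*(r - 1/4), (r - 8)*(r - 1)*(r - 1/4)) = r^2 - 5*r/4 + 1/4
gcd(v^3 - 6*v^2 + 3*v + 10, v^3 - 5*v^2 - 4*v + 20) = v^2 - 7*v + 10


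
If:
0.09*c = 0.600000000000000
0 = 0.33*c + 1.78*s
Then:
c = 6.67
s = -1.24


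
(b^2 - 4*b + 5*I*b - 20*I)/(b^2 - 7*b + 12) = (b + 5*I)/(b - 3)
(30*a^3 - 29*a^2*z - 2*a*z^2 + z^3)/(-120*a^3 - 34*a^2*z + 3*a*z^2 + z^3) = (-a + z)/(4*a + z)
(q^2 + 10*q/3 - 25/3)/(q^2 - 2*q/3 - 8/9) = 3*(-3*q^2 - 10*q + 25)/(-9*q^2 + 6*q + 8)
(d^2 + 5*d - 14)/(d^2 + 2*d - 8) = (d + 7)/(d + 4)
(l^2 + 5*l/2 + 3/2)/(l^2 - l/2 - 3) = (l + 1)/(l - 2)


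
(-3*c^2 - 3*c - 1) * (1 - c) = 3*c^3 - 2*c - 1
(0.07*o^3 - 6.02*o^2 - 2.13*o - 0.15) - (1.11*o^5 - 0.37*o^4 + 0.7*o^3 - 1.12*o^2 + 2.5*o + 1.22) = -1.11*o^5 + 0.37*o^4 - 0.63*o^3 - 4.9*o^2 - 4.63*o - 1.37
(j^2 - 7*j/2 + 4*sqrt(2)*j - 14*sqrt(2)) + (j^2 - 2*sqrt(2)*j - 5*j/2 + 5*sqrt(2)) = 2*j^2 - 6*j + 2*sqrt(2)*j - 9*sqrt(2)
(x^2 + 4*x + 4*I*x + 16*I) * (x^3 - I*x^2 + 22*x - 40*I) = x^5 + 4*x^4 + 3*I*x^4 + 26*x^3 + 12*I*x^3 + 104*x^2 + 48*I*x^2 + 160*x + 192*I*x + 640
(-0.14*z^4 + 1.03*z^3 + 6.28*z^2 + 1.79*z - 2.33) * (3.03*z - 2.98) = -0.4242*z^5 + 3.5381*z^4 + 15.959*z^3 - 13.2907*z^2 - 12.3941*z + 6.9434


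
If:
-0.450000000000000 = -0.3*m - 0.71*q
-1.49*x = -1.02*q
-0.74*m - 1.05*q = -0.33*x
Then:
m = -1.33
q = 1.20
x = 0.82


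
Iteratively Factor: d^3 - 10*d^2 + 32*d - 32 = (d - 4)*(d^2 - 6*d + 8) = (d - 4)^2*(d - 2)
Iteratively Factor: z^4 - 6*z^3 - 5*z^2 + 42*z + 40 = (z + 2)*(z^3 - 8*z^2 + 11*z + 20) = (z - 4)*(z + 2)*(z^2 - 4*z - 5) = (z - 5)*(z - 4)*(z + 2)*(z + 1)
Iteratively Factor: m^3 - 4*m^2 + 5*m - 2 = (m - 1)*(m^2 - 3*m + 2) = (m - 1)^2*(m - 2)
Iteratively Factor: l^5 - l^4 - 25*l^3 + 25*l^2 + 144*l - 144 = (l - 3)*(l^4 + 2*l^3 - 19*l^2 - 32*l + 48) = (l - 3)*(l + 3)*(l^3 - l^2 - 16*l + 16) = (l - 4)*(l - 3)*(l + 3)*(l^2 + 3*l - 4) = (l - 4)*(l - 3)*(l + 3)*(l + 4)*(l - 1)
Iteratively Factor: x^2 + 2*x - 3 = (x - 1)*(x + 3)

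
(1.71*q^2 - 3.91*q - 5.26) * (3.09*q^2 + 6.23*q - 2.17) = 5.2839*q^4 - 1.4286*q^3 - 44.3234*q^2 - 24.2851*q + 11.4142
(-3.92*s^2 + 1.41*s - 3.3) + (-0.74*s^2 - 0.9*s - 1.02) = -4.66*s^2 + 0.51*s - 4.32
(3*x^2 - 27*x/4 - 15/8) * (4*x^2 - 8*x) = 12*x^4 - 51*x^3 + 93*x^2/2 + 15*x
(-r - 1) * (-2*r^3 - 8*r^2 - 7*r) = 2*r^4 + 10*r^3 + 15*r^2 + 7*r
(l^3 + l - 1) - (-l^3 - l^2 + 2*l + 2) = 2*l^3 + l^2 - l - 3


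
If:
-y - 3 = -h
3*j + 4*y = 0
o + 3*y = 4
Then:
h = y + 3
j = -4*y/3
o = 4 - 3*y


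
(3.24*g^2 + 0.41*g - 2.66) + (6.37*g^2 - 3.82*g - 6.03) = 9.61*g^2 - 3.41*g - 8.69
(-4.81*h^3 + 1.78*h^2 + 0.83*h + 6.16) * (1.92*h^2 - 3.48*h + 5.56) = -9.2352*h^5 + 20.1564*h^4 - 31.3444*h^3 + 18.8356*h^2 - 16.822*h + 34.2496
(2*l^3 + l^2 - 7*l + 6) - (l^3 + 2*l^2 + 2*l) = l^3 - l^2 - 9*l + 6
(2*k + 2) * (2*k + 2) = 4*k^2 + 8*k + 4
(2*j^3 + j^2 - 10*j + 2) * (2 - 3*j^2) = -6*j^5 - 3*j^4 + 34*j^3 - 4*j^2 - 20*j + 4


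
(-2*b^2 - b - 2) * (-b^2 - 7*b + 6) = 2*b^4 + 15*b^3 - 3*b^2 + 8*b - 12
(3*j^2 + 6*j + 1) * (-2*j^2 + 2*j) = -6*j^4 - 6*j^3 + 10*j^2 + 2*j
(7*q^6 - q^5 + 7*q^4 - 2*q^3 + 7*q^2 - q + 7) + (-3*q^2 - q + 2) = 7*q^6 - q^5 + 7*q^4 - 2*q^3 + 4*q^2 - 2*q + 9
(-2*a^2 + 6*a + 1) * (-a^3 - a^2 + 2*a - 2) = 2*a^5 - 4*a^4 - 11*a^3 + 15*a^2 - 10*a - 2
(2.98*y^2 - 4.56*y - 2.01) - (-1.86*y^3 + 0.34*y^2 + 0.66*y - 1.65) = 1.86*y^3 + 2.64*y^2 - 5.22*y - 0.36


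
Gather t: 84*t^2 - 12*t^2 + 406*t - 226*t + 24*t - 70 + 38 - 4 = 72*t^2 + 204*t - 36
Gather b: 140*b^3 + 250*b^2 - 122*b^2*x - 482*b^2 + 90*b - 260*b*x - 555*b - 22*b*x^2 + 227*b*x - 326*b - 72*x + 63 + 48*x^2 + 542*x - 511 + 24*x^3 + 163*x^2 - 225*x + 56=140*b^3 + b^2*(-122*x - 232) + b*(-22*x^2 - 33*x - 791) + 24*x^3 + 211*x^2 + 245*x - 392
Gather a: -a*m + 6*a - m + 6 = a*(6 - m) - m + 6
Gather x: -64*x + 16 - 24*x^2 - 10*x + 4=-24*x^2 - 74*x + 20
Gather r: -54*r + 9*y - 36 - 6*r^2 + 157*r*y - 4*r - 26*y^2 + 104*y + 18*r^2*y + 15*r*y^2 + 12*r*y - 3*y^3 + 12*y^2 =r^2*(18*y - 6) + r*(15*y^2 + 169*y - 58) - 3*y^3 - 14*y^2 + 113*y - 36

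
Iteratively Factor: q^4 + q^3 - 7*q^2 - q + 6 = (q - 2)*(q^3 + 3*q^2 - q - 3) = (q - 2)*(q + 3)*(q^2 - 1) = (q - 2)*(q - 1)*(q + 3)*(q + 1)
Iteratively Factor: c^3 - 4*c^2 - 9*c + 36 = (c + 3)*(c^2 - 7*c + 12) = (c - 4)*(c + 3)*(c - 3)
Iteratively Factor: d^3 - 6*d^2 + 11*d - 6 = (d - 3)*(d^2 - 3*d + 2) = (d - 3)*(d - 2)*(d - 1)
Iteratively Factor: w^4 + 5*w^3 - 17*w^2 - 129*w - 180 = (w + 3)*(w^3 + 2*w^2 - 23*w - 60) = (w + 3)^2*(w^2 - w - 20) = (w + 3)^2*(w + 4)*(w - 5)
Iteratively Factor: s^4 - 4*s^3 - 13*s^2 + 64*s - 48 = (s - 3)*(s^3 - s^2 - 16*s + 16) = (s - 3)*(s - 1)*(s^2 - 16) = (s - 3)*(s - 1)*(s + 4)*(s - 4)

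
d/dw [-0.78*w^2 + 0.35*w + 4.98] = 0.35 - 1.56*w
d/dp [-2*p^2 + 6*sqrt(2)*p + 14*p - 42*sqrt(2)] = -4*p + 6*sqrt(2) + 14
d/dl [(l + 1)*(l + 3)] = 2*l + 4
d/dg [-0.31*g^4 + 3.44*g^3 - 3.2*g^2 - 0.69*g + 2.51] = -1.24*g^3 + 10.32*g^2 - 6.4*g - 0.69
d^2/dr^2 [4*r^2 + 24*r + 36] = 8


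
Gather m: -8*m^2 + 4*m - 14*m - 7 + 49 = -8*m^2 - 10*m + 42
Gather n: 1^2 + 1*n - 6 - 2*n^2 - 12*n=-2*n^2 - 11*n - 5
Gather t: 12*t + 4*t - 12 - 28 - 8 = 16*t - 48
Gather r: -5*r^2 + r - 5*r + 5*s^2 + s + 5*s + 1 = -5*r^2 - 4*r + 5*s^2 + 6*s + 1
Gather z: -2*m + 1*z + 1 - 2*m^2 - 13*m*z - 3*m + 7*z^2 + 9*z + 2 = -2*m^2 - 5*m + 7*z^2 + z*(10 - 13*m) + 3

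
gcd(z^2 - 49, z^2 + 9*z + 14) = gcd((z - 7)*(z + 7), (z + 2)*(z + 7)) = z + 7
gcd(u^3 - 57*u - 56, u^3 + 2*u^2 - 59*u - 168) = u^2 - u - 56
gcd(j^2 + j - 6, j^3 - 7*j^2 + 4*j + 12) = j - 2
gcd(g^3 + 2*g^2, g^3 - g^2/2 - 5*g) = g^2 + 2*g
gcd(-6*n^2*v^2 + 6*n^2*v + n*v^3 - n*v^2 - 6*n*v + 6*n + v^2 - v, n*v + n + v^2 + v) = 1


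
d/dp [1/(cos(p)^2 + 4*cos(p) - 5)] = 2*(cos(p) + 2)*sin(p)/(cos(p)^2 + 4*cos(p) - 5)^2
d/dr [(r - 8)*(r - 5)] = 2*r - 13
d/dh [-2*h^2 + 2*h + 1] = 2 - 4*h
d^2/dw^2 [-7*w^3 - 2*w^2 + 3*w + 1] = -42*w - 4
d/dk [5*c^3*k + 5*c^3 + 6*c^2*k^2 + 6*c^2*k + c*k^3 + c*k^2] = c*(5*c^2 + 12*c*k + 6*c + 3*k^2 + 2*k)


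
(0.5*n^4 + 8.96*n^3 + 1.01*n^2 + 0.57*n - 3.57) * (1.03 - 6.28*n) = -3.14*n^5 - 55.7538*n^4 + 2.886*n^3 - 2.5393*n^2 + 23.0067*n - 3.6771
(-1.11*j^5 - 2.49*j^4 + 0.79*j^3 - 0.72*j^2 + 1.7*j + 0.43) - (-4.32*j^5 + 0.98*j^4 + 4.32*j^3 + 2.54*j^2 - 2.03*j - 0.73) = 3.21*j^5 - 3.47*j^4 - 3.53*j^3 - 3.26*j^2 + 3.73*j + 1.16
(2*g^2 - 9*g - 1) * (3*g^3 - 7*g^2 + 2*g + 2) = 6*g^5 - 41*g^4 + 64*g^3 - 7*g^2 - 20*g - 2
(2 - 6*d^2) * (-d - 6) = 6*d^3 + 36*d^2 - 2*d - 12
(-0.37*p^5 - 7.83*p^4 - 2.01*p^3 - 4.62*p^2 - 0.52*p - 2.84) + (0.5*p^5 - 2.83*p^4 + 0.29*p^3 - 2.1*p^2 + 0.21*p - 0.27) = 0.13*p^5 - 10.66*p^4 - 1.72*p^3 - 6.72*p^2 - 0.31*p - 3.11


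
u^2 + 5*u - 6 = (u - 1)*(u + 6)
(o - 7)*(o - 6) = o^2 - 13*o + 42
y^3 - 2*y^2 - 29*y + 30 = (y - 6)*(y - 1)*(y + 5)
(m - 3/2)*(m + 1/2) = m^2 - m - 3/4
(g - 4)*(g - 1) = g^2 - 5*g + 4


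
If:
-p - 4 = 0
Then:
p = -4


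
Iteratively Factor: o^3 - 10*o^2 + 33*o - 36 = (o - 3)*(o^2 - 7*o + 12) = (o - 4)*(o - 3)*(o - 3)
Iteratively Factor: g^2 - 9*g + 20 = (g - 5)*(g - 4)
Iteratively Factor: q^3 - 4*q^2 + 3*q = (q)*(q^2 - 4*q + 3) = q*(q - 3)*(q - 1)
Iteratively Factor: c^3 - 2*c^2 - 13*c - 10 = (c + 1)*(c^2 - 3*c - 10) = (c + 1)*(c + 2)*(c - 5)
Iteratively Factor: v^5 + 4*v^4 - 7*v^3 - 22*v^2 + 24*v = (v + 3)*(v^4 + v^3 - 10*v^2 + 8*v) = (v - 1)*(v + 3)*(v^3 + 2*v^2 - 8*v) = v*(v - 1)*(v + 3)*(v^2 + 2*v - 8) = v*(v - 1)*(v + 3)*(v + 4)*(v - 2)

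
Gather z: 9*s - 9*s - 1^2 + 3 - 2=0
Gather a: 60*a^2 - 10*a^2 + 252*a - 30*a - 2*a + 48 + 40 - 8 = 50*a^2 + 220*a + 80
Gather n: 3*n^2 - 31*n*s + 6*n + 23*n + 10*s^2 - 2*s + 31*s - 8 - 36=3*n^2 + n*(29 - 31*s) + 10*s^2 + 29*s - 44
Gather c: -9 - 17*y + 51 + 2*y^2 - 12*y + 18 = 2*y^2 - 29*y + 60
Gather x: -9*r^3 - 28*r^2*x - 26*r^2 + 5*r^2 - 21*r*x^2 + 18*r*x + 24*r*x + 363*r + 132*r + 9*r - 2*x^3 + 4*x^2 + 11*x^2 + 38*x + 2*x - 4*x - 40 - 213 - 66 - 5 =-9*r^3 - 21*r^2 + 504*r - 2*x^3 + x^2*(15 - 21*r) + x*(-28*r^2 + 42*r + 36) - 324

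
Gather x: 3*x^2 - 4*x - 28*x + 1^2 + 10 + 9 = 3*x^2 - 32*x + 20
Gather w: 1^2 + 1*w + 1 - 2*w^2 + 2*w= -2*w^2 + 3*w + 2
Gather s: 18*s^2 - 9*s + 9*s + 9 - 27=18*s^2 - 18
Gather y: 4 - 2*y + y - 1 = 3 - y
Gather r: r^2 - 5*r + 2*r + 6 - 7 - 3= r^2 - 3*r - 4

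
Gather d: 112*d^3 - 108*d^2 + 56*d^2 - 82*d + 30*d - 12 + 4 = 112*d^3 - 52*d^2 - 52*d - 8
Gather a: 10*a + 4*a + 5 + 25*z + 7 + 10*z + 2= 14*a + 35*z + 14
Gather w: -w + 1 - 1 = -w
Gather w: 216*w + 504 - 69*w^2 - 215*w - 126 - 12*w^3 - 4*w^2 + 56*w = -12*w^3 - 73*w^2 + 57*w + 378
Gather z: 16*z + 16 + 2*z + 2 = 18*z + 18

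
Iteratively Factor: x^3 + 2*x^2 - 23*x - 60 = (x + 4)*(x^2 - 2*x - 15) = (x - 5)*(x + 4)*(x + 3)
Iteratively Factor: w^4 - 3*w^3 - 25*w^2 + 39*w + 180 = (w - 5)*(w^3 + 2*w^2 - 15*w - 36) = (w - 5)*(w + 3)*(w^2 - w - 12) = (w - 5)*(w + 3)^2*(w - 4)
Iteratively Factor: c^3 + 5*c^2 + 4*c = (c)*(c^2 + 5*c + 4) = c*(c + 4)*(c + 1)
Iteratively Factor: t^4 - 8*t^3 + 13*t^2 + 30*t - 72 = (t - 3)*(t^3 - 5*t^2 - 2*t + 24) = (t - 4)*(t - 3)*(t^2 - t - 6) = (t - 4)*(t - 3)^2*(t + 2)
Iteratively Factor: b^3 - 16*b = (b + 4)*(b^2 - 4*b) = (b - 4)*(b + 4)*(b)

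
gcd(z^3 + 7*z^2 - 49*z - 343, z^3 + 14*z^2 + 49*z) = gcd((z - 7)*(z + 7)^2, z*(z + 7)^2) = z^2 + 14*z + 49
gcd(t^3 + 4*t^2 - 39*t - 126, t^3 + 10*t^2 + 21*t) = t^2 + 10*t + 21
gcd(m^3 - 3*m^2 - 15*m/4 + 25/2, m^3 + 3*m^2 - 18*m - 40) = m + 2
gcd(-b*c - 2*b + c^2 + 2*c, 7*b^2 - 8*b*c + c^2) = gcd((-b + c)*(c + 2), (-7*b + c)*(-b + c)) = b - c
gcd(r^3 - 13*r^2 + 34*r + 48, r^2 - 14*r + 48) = r^2 - 14*r + 48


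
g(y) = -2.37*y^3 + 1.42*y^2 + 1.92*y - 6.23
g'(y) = -7.11*y^2 + 2.84*y + 1.92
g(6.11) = -482.08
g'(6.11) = -246.16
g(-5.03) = 321.65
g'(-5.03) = -192.25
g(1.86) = -13.00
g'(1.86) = -17.40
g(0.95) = -5.16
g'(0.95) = -1.80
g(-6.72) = 764.20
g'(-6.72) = -338.24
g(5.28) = -305.36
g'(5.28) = -181.30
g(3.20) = -63.21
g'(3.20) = -61.80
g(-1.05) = -3.94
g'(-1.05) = -8.90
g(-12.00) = 4270.57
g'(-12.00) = -1056.00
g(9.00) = -1601.66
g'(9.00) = -548.43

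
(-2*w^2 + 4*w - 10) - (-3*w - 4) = -2*w^2 + 7*w - 6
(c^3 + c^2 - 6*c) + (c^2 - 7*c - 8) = c^3 + 2*c^2 - 13*c - 8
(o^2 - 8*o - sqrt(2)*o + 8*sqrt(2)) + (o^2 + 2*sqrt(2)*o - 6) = 2*o^2 - 8*o + sqrt(2)*o - 6 + 8*sqrt(2)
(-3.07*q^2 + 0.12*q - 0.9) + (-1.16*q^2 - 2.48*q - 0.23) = -4.23*q^2 - 2.36*q - 1.13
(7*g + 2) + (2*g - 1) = 9*g + 1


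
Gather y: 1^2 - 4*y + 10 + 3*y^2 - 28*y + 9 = 3*y^2 - 32*y + 20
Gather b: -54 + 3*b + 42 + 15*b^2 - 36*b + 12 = 15*b^2 - 33*b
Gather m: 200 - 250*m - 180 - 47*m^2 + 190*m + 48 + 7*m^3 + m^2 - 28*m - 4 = 7*m^3 - 46*m^2 - 88*m + 64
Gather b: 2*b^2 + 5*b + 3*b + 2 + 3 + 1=2*b^2 + 8*b + 6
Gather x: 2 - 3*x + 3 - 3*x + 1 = 6 - 6*x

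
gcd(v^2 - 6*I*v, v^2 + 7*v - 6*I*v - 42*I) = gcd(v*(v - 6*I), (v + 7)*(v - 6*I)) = v - 6*I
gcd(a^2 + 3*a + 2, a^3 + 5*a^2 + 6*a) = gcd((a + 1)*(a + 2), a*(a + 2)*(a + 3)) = a + 2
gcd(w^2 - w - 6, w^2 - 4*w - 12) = w + 2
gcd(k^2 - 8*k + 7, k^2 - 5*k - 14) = k - 7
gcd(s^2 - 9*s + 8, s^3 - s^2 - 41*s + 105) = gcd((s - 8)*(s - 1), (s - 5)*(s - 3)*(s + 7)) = 1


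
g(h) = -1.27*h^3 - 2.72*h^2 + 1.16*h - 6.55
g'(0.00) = 1.16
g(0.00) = -6.55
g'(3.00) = -49.45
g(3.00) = -61.84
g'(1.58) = -16.95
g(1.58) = -16.52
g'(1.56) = -16.60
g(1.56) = -16.18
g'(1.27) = -11.89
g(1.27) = -12.07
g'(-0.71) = 3.10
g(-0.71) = -8.29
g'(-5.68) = -90.86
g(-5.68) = 131.84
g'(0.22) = -0.22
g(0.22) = -6.44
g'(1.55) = -16.43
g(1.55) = -16.02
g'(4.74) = -110.23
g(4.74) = -197.41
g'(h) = -3.81*h^2 - 5.44*h + 1.16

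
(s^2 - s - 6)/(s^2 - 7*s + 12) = (s + 2)/(s - 4)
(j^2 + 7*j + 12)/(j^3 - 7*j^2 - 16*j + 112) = (j + 3)/(j^2 - 11*j + 28)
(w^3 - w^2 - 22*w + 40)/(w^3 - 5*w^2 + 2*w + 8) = (w + 5)/(w + 1)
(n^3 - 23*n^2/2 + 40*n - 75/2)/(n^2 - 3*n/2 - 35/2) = (2*n^2 - 13*n + 15)/(2*n + 7)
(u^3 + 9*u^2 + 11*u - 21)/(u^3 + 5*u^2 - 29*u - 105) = (u - 1)/(u - 5)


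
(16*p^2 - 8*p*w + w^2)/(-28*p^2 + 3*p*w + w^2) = (-4*p + w)/(7*p + w)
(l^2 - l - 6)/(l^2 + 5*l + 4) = (l^2 - l - 6)/(l^2 + 5*l + 4)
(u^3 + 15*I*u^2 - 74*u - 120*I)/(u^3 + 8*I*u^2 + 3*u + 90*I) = (u + 4*I)/(u - 3*I)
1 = 1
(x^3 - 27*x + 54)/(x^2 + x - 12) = (x^2 + 3*x - 18)/(x + 4)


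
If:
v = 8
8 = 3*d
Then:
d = 8/3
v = 8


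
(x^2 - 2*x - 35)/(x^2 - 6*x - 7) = (x + 5)/(x + 1)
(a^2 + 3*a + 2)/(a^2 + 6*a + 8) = (a + 1)/(a + 4)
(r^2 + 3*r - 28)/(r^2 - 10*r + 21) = (r^2 + 3*r - 28)/(r^2 - 10*r + 21)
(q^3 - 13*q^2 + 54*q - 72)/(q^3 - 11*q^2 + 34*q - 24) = (q - 3)/(q - 1)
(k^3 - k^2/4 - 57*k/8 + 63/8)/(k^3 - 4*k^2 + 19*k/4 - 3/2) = (4*k^2 + 5*k - 21)/(2*(2*k^2 - 5*k + 2))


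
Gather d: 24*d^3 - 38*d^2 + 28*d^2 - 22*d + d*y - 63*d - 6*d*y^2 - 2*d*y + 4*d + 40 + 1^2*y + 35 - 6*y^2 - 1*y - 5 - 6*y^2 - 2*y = 24*d^3 - 10*d^2 + d*(-6*y^2 - y - 81) - 12*y^2 - 2*y + 70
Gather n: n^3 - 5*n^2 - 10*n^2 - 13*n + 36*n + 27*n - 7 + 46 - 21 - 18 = n^3 - 15*n^2 + 50*n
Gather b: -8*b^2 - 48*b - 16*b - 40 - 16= -8*b^2 - 64*b - 56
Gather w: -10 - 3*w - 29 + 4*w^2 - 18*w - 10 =4*w^2 - 21*w - 49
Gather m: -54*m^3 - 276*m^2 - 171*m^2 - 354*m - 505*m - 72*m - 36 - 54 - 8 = -54*m^3 - 447*m^2 - 931*m - 98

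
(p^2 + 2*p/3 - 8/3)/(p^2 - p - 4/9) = 3*(p + 2)/(3*p + 1)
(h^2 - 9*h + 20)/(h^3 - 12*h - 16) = (h - 5)/(h^2 + 4*h + 4)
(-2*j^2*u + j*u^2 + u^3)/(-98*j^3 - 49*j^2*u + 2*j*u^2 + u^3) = u*(-j + u)/(-49*j^2 + u^2)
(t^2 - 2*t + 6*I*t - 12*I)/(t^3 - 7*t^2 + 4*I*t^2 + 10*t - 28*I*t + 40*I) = (t + 6*I)/(t^2 + t*(-5 + 4*I) - 20*I)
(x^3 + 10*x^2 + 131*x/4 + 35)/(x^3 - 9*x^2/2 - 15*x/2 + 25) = (x^2 + 15*x/2 + 14)/(x^2 - 7*x + 10)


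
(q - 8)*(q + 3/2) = q^2 - 13*q/2 - 12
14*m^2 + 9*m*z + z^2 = (2*m + z)*(7*m + z)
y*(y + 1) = y^2 + y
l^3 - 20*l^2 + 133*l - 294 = (l - 7)^2*(l - 6)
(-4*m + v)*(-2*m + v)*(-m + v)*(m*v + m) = -8*m^4*v - 8*m^4 + 14*m^3*v^2 + 14*m^3*v - 7*m^2*v^3 - 7*m^2*v^2 + m*v^4 + m*v^3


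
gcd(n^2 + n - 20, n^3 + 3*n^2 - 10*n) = n + 5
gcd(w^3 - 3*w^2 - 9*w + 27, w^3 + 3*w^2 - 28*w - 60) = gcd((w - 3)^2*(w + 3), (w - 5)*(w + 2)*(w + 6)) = 1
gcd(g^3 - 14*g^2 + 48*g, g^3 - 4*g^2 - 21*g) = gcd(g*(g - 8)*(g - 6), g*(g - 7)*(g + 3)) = g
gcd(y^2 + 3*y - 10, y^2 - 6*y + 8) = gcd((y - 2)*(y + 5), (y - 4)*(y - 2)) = y - 2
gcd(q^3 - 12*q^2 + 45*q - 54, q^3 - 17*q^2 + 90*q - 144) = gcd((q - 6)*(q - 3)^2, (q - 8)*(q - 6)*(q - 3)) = q^2 - 9*q + 18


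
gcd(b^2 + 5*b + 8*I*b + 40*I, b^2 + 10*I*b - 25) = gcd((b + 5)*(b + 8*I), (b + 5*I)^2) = 1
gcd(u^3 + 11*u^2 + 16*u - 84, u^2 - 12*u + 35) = 1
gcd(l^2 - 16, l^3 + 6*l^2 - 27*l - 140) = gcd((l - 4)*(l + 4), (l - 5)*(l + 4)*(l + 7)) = l + 4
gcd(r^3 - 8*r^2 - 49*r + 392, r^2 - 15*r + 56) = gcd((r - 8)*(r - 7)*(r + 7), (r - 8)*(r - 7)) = r^2 - 15*r + 56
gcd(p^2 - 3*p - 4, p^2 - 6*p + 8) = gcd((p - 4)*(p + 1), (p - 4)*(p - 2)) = p - 4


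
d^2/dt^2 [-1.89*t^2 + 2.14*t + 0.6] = -3.78000000000000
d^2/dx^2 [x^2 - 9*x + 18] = 2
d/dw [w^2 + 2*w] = 2*w + 2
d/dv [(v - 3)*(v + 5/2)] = 2*v - 1/2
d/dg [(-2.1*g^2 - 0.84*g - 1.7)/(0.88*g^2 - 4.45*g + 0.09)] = (10.0842*g^2 + 2.614*g - 7.6406)/(0.7744*g^4 - 7.832*g^3 + 19.9609*g^2 - 0.801*g + 0.0081)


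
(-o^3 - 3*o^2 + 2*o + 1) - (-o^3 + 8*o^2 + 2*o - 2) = 3 - 11*o^2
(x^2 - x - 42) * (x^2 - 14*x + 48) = x^4 - 15*x^3 + 20*x^2 + 540*x - 2016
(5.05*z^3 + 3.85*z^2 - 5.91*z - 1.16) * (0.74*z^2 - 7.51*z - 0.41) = 3.737*z^5 - 35.0765*z^4 - 35.3574*z^3 + 41.9472*z^2 + 11.1347*z + 0.4756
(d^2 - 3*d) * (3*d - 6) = 3*d^3 - 15*d^2 + 18*d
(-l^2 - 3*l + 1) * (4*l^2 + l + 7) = -4*l^4 - 13*l^3 - 6*l^2 - 20*l + 7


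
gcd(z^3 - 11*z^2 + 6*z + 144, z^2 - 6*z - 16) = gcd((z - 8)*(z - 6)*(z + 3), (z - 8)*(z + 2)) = z - 8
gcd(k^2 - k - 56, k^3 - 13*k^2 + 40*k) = k - 8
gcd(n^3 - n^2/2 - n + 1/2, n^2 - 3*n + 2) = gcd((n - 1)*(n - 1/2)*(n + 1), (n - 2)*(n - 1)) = n - 1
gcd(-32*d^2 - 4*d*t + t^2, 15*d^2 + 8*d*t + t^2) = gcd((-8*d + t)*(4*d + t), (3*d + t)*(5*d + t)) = 1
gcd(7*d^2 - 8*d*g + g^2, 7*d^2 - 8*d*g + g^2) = 7*d^2 - 8*d*g + g^2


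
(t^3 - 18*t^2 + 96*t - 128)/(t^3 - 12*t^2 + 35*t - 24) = (t^2 - 10*t + 16)/(t^2 - 4*t + 3)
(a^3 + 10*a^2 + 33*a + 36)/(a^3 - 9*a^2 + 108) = (a^2 + 7*a + 12)/(a^2 - 12*a + 36)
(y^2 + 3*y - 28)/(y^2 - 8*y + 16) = (y + 7)/(y - 4)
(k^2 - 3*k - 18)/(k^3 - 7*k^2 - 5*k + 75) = (k - 6)/(k^2 - 10*k + 25)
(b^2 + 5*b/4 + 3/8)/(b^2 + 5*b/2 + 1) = (b + 3/4)/(b + 2)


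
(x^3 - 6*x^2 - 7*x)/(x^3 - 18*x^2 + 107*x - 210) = x*(x + 1)/(x^2 - 11*x + 30)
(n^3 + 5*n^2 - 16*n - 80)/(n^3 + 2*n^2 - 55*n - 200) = (n^2 - 16)/(n^2 - 3*n - 40)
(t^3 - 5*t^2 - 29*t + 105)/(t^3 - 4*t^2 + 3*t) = (t^2 - 2*t - 35)/(t*(t - 1))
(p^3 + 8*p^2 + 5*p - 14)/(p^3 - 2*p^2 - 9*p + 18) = (p^3 + 8*p^2 + 5*p - 14)/(p^3 - 2*p^2 - 9*p + 18)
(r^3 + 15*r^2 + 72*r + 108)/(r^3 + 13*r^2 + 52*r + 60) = (r^2 + 9*r + 18)/(r^2 + 7*r + 10)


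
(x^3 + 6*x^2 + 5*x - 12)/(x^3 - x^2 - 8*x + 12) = (x^2 + 3*x - 4)/(x^2 - 4*x + 4)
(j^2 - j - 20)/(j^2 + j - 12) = (j - 5)/(j - 3)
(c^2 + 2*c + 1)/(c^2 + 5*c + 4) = (c + 1)/(c + 4)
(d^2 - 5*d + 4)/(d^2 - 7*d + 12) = (d - 1)/(d - 3)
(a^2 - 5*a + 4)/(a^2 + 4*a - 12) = (a^2 - 5*a + 4)/(a^2 + 4*a - 12)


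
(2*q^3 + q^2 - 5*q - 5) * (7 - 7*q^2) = -14*q^5 - 7*q^4 + 49*q^3 + 42*q^2 - 35*q - 35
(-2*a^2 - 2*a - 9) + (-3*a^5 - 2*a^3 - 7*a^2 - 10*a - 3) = -3*a^5 - 2*a^3 - 9*a^2 - 12*a - 12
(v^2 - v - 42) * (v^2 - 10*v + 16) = v^4 - 11*v^3 - 16*v^2 + 404*v - 672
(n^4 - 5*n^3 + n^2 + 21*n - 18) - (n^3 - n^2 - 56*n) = n^4 - 6*n^3 + 2*n^2 + 77*n - 18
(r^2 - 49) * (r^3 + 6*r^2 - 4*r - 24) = r^5 + 6*r^4 - 53*r^3 - 318*r^2 + 196*r + 1176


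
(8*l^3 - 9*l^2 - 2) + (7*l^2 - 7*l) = 8*l^3 - 2*l^2 - 7*l - 2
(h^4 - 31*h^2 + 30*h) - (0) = h^4 - 31*h^2 + 30*h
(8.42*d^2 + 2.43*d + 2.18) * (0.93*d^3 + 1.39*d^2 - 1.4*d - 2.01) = 7.8306*d^5 + 13.9637*d^4 - 6.3829*d^3 - 17.296*d^2 - 7.9363*d - 4.3818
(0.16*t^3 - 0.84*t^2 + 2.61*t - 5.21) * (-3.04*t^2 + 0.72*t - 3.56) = -0.4864*t^5 + 2.6688*t^4 - 9.1088*t^3 + 20.708*t^2 - 13.0428*t + 18.5476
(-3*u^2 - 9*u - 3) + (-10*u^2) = -13*u^2 - 9*u - 3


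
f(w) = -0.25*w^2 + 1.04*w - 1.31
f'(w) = 1.04 - 0.5*w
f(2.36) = -0.25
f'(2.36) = -0.14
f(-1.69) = -3.78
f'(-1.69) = 1.88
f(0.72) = -0.69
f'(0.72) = 0.68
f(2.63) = -0.30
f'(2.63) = -0.28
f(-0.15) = -1.47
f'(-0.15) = 1.12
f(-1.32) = -3.12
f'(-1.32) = 1.70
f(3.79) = -0.96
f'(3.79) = -0.86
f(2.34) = -0.25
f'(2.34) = -0.13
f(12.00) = -24.83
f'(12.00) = -4.96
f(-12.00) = -49.79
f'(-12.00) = 7.04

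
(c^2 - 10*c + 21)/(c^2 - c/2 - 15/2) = 2*(c - 7)/(2*c + 5)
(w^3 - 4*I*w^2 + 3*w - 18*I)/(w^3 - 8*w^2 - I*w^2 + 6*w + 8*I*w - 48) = (w - 3*I)/(w - 8)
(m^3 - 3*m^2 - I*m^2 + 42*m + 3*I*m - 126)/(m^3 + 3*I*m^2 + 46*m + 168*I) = (m - 3)/(m + 4*I)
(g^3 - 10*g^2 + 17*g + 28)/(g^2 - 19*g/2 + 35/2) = 2*(g^2 - 3*g - 4)/(2*g - 5)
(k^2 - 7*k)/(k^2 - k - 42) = k/(k + 6)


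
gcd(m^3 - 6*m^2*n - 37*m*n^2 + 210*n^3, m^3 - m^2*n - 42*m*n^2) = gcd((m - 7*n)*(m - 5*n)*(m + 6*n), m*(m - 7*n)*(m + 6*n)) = m^2 - m*n - 42*n^2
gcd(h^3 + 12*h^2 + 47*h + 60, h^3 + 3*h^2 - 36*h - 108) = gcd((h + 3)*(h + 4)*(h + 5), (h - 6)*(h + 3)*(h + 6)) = h + 3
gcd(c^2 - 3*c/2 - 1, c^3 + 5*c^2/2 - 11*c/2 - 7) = c - 2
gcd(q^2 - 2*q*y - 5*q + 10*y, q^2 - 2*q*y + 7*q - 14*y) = -q + 2*y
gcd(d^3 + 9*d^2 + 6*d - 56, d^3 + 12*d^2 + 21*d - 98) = d^2 + 5*d - 14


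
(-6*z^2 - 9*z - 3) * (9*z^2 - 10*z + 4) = -54*z^4 - 21*z^3 + 39*z^2 - 6*z - 12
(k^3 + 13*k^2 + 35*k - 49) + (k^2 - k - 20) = k^3 + 14*k^2 + 34*k - 69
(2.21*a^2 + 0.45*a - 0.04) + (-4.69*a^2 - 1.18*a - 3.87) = -2.48*a^2 - 0.73*a - 3.91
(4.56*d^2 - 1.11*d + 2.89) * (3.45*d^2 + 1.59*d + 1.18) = 15.732*d^4 + 3.4209*d^3 + 13.5864*d^2 + 3.2853*d + 3.4102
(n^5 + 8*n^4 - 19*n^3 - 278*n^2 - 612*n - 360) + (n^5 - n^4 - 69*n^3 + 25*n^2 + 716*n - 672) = 2*n^5 + 7*n^4 - 88*n^3 - 253*n^2 + 104*n - 1032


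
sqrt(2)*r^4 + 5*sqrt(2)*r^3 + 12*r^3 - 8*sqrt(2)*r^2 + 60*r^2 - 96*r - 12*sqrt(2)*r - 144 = (r - 2)*(r + 6)*(r + 6*sqrt(2))*(sqrt(2)*r + sqrt(2))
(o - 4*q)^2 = o^2 - 8*o*q + 16*q^2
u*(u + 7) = u^2 + 7*u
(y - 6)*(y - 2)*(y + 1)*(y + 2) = y^4 - 5*y^3 - 10*y^2 + 20*y + 24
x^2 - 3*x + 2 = (x - 2)*(x - 1)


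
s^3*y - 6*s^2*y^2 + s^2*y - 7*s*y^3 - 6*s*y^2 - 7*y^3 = (s - 7*y)*(s + y)*(s*y + y)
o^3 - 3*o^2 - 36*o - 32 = (o - 8)*(o + 1)*(o + 4)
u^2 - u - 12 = (u - 4)*(u + 3)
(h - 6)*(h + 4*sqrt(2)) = h^2 - 6*h + 4*sqrt(2)*h - 24*sqrt(2)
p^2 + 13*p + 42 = (p + 6)*(p + 7)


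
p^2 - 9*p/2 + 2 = (p - 4)*(p - 1/2)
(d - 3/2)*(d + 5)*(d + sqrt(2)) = d^3 + sqrt(2)*d^2 + 7*d^2/2 - 15*d/2 + 7*sqrt(2)*d/2 - 15*sqrt(2)/2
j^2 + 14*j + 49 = (j + 7)^2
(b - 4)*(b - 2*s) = b^2 - 2*b*s - 4*b + 8*s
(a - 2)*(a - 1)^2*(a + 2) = a^4 - 2*a^3 - 3*a^2 + 8*a - 4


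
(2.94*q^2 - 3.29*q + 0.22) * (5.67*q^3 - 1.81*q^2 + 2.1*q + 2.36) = 16.6698*q^5 - 23.9757*q^4 + 13.3763*q^3 - 0.368800000000001*q^2 - 7.3024*q + 0.5192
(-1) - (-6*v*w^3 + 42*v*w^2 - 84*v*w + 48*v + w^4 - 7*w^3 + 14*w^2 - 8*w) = 6*v*w^3 - 42*v*w^2 + 84*v*w - 48*v - w^4 + 7*w^3 - 14*w^2 + 8*w - 1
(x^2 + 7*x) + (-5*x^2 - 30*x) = -4*x^2 - 23*x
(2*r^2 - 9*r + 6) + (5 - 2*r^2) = 11 - 9*r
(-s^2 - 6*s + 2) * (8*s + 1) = -8*s^3 - 49*s^2 + 10*s + 2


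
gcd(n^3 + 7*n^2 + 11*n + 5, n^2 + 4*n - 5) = n + 5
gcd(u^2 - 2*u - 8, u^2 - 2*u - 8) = u^2 - 2*u - 8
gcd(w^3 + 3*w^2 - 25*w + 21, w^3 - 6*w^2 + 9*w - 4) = w - 1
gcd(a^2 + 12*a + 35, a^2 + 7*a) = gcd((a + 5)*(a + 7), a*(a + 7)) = a + 7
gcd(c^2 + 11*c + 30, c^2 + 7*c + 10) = c + 5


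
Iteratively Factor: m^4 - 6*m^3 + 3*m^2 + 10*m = (m - 5)*(m^3 - m^2 - 2*m) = m*(m - 5)*(m^2 - m - 2) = m*(m - 5)*(m + 1)*(m - 2)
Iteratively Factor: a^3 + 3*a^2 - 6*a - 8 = (a + 4)*(a^2 - a - 2) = (a + 1)*(a + 4)*(a - 2)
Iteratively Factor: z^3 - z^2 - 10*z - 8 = (z + 2)*(z^2 - 3*z - 4) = (z - 4)*(z + 2)*(z + 1)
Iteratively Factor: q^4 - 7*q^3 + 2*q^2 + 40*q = (q)*(q^3 - 7*q^2 + 2*q + 40) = q*(q - 4)*(q^2 - 3*q - 10) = q*(q - 4)*(q + 2)*(q - 5)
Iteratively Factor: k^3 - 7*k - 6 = (k + 2)*(k^2 - 2*k - 3) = (k - 3)*(k + 2)*(k + 1)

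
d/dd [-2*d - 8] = -2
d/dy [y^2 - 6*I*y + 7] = 2*y - 6*I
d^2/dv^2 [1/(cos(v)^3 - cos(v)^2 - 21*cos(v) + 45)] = (-9*sin(v)^4 + 145*sin(v)^2 - 325*cos(v)/4 - 43*cos(3*v)/4 - 28)/((cos(v) - 3)^4*(cos(v) + 5)^3)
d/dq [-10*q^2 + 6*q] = 6 - 20*q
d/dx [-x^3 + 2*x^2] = x*(4 - 3*x)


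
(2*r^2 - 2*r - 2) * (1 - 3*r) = -6*r^3 + 8*r^2 + 4*r - 2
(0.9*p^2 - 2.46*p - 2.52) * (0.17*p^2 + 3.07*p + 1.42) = 0.153*p^4 + 2.3448*p^3 - 6.7026*p^2 - 11.2296*p - 3.5784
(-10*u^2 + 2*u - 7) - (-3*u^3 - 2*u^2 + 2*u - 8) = 3*u^3 - 8*u^2 + 1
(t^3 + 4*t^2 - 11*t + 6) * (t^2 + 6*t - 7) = t^5 + 10*t^4 + 6*t^3 - 88*t^2 + 113*t - 42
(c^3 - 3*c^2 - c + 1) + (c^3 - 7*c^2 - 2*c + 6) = 2*c^3 - 10*c^2 - 3*c + 7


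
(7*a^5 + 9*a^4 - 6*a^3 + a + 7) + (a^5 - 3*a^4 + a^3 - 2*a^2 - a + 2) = 8*a^5 + 6*a^4 - 5*a^3 - 2*a^2 + 9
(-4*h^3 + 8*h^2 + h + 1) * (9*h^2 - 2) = -36*h^5 + 72*h^4 + 17*h^3 - 7*h^2 - 2*h - 2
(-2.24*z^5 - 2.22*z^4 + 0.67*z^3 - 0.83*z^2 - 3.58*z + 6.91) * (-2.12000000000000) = 4.7488*z^5 + 4.7064*z^4 - 1.4204*z^3 + 1.7596*z^2 + 7.5896*z - 14.6492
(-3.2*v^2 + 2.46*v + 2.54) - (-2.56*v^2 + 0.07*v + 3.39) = -0.64*v^2 + 2.39*v - 0.85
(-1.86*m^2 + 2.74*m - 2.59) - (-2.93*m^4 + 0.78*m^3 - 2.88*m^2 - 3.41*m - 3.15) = 2.93*m^4 - 0.78*m^3 + 1.02*m^2 + 6.15*m + 0.56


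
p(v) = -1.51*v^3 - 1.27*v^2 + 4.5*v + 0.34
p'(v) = -4.53*v^2 - 2.54*v + 4.5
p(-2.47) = 4.23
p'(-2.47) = -16.86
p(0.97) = 2.13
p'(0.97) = -2.23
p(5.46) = -258.74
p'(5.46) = -144.41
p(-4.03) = 60.41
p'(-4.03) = -58.84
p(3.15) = -45.28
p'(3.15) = -48.45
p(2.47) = -19.05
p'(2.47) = -29.41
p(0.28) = 1.47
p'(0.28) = 3.43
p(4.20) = -115.04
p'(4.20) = -86.08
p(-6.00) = 253.78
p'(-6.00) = -143.34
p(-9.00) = 957.76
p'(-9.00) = -339.57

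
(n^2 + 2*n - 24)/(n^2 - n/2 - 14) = 2*(n + 6)/(2*n + 7)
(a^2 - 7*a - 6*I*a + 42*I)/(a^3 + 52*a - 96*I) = (a - 7)/(a^2 + 6*I*a + 16)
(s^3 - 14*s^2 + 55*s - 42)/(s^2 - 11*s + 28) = (s^2 - 7*s + 6)/(s - 4)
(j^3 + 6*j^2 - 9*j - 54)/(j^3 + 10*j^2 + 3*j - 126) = (j + 3)/(j + 7)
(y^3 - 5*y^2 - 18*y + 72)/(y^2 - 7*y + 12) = (y^2 - 2*y - 24)/(y - 4)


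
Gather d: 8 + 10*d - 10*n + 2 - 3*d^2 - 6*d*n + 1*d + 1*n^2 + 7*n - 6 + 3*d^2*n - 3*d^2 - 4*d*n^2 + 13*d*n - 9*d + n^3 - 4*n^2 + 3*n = d^2*(3*n - 6) + d*(-4*n^2 + 7*n + 2) + n^3 - 3*n^2 + 4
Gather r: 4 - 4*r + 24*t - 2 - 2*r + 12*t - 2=-6*r + 36*t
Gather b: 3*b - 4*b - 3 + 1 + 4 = 2 - b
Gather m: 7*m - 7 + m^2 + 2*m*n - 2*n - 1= m^2 + m*(2*n + 7) - 2*n - 8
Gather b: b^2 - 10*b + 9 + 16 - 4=b^2 - 10*b + 21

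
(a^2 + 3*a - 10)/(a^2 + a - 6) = (a + 5)/(a + 3)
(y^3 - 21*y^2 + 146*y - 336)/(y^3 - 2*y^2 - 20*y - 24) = (y^2 - 15*y + 56)/(y^2 + 4*y + 4)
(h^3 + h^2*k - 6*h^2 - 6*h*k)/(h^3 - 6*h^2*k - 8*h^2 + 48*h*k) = (h^2 + h*k - 6*h - 6*k)/(h^2 - 6*h*k - 8*h + 48*k)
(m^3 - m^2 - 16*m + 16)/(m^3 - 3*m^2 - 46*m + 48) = (m^2 - 16)/(m^2 - 2*m - 48)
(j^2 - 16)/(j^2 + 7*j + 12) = (j - 4)/(j + 3)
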